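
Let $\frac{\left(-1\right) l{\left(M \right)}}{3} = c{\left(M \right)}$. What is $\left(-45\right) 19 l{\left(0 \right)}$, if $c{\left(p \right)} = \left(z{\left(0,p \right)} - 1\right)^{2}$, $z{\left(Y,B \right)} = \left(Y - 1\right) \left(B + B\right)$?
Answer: $2565$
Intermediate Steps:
$z{\left(Y,B \right)} = 2 B \left(-1 + Y\right)$ ($z{\left(Y,B \right)} = \left(-1 + Y\right) 2 B = 2 B \left(-1 + Y\right)$)
$c{\left(p \right)} = \left(-1 - 2 p\right)^{2}$ ($c{\left(p \right)} = \left(2 p \left(-1 + 0\right) - 1\right)^{2} = \left(2 p \left(-1\right) - 1\right)^{2} = \left(- 2 p - 1\right)^{2} = \left(-1 - 2 p\right)^{2}$)
$l{\left(M \right)} = - 3 \left(1 + 2 M\right)^{2}$
$\left(-45\right) 19 l{\left(0 \right)} = \left(-45\right) 19 \left(- 3 \left(1 + 2 \cdot 0\right)^{2}\right) = - 855 \left(- 3 \left(1 + 0\right)^{2}\right) = - 855 \left(- 3 \cdot 1^{2}\right) = - 855 \left(\left(-3\right) 1\right) = \left(-855\right) \left(-3\right) = 2565$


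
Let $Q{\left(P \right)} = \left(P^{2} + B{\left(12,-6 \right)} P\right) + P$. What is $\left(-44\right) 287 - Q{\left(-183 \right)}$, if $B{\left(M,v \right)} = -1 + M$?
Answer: $-43921$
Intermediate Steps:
$Q{\left(P \right)} = P^{2} + 12 P$ ($Q{\left(P \right)} = \left(P^{2} + \left(-1 + 12\right) P\right) + P = \left(P^{2} + 11 P\right) + P = P^{2} + 12 P$)
$\left(-44\right) 287 - Q{\left(-183 \right)} = \left(-44\right) 287 - - 183 \left(12 - 183\right) = -12628 - \left(-183\right) \left(-171\right) = -12628 - 31293 = -43921$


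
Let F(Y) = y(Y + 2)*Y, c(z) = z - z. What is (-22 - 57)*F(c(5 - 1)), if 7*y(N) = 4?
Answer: 0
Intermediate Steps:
y(N) = 4/7 (y(N) = (⅐)*4 = 4/7)
c(z) = 0
F(Y) = 4*Y/7
(-22 - 57)*F(c(5 - 1)) = (-22 - 57)*((4/7)*0) = -79*0 = 0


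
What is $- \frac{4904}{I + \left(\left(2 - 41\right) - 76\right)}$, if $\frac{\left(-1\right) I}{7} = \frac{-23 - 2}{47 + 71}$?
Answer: $\frac{578672}{13395} \approx 43.201$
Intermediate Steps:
$I = \frac{175}{118}$ ($I = - 7 \frac{-23 - 2}{47 + 71} = - 7 \left(- \frac{25}{118}\right) = - 7 \left(\left(-25\right) \frac{1}{118}\right) = \left(-7\right) \left(- \frac{25}{118}\right) = \frac{175}{118} \approx 1.4831$)
$- \frac{4904}{I + \left(\left(2 - 41\right) - 76\right)} = - \frac{4904}{\frac{175}{118} + \left(\left(2 - 41\right) - 76\right)} = - \frac{4904}{\frac{175}{118} - 115} = - \frac{4904}{- \frac{13395}{118}} = \left(-4904\right) \left(- \frac{118}{13395}\right) = \frac{578672}{13395}$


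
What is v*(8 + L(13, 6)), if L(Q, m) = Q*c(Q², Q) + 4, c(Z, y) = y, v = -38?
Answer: -6878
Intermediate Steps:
L(Q, m) = 4 + Q² (L(Q, m) = Q*Q + 4 = Q² + 4 = 4 + Q²)
v*(8 + L(13, 6)) = -38*(8 + (4 + 13²)) = -38*(8 + (4 + 169)) = -38*(8 + 173) = -38*181 = -6878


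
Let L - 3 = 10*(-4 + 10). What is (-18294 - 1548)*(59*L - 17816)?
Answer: 279752358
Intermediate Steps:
L = 63 (L = 3 + 10*(-4 + 10) = 3 + 10*6 = 3 + 60 = 63)
(-18294 - 1548)*(59*L - 17816) = (-18294 - 1548)*(59*63 - 17816) = -19842*(3717 - 17816) = -19842*(-14099) = 279752358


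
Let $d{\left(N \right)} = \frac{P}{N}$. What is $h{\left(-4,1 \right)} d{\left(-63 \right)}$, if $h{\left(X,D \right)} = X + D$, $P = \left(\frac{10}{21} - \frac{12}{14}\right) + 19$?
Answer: $\frac{391}{441} \approx 0.88662$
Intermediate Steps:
$P = \frac{391}{21}$ ($P = \left(10 \cdot \frac{1}{21} - \frac{6}{7}\right) + 19 = \left(\frac{10}{21} - \frac{6}{7}\right) + 19 = - \frac{8}{21} + 19 = \frac{391}{21} \approx 18.619$)
$d{\left(N \right)} = \frac{391}{21 N}$
$h{\left(X,D \right)} = D + X$
$h{\left(-4,1 \right)} d{\left(-63 \right)} = \left(1 - 4\right) \frac{391}{21 \left(-63\right)} = - 3 \cdot \frac{391}{21} \left(- \frac{1}{63}\right) = \left(-3\right) \left(- \frac{391}{1323}\right) = \frac{391}{441}$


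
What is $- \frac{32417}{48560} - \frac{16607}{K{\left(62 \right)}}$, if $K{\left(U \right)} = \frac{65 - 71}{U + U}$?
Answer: $\frac{49998929789}{145680} \approx 3.4321 \cdot 10^{5}$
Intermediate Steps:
$K{\left(U \right)} = - \frac{3}{U}$ ($K{\left(U \right)} = - \frac{6}{2 U} = - 6 \frac{1}{2 U} = - \frac{3}{U}$)
$- \frac{32417}{48560} - \frac{16607}{K{\left(62 \right)}} = - \frac{32417}{48560} - \frac{16607}{\left(-3\right) \frac{1}{62}} = \left(-32417\right) \frac{1}{48560} - \frac{16607}{\left(-3\right) \frac{1}{62}} = - \frac{32417}{48560} - \frac{16607}{- \frac{3}{62}} = - \frac{32417}{48560} - - \frac{1029634}{3} = - \frac{32417}{48560} + \frac{1029634}{3} = \frac{49998929789}{145680}$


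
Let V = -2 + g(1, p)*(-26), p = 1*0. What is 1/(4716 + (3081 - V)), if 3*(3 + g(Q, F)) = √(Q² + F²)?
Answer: 3/23189 ≈ 0.00012937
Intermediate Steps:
p = 0
g(Q, F) = -3 + √(F² + Q²)/3 (g(Q, F) = -3 + √(Q² + F²)/3 = -3 + √(F² + Q²)/3)
V = 202/3 (V = -2 + (-3 + √(0² + 1²)/3)*(-26) = -2 + (-3 + √(0 + 1)/3)*(-26) = -2 + (-3 + √1/3)*(-26) = -2 + (-3 + (⅓)*1)*(-26) = -2 + (-3 + ⅓)*(-26) = -2 - 8/3*(-26) = -2 + 208/3 = 202/3 ≈ 67.333)
1/(4716 + (3081 - V)) = 1/(4716 + (3081 - 1*202/3)) = 1/(4716 + (3081 - 202/3)) = 1/(4716 + 9041/3) = 1/(23189/3) = 3/23189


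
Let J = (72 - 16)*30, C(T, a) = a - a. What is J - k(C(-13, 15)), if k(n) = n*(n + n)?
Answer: 1680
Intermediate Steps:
C(T, a) = 0
k(n) = 2*n**2 (k(n) = n*(2*n) = 2*n**2)
J = 1680 (J = 56*30 = 1680)
J - k(C(-13, 15)) = 1680 - 2*0**2 = 1680 - 2*0 = 1680 - 1*0 = 1680 + 0 = 1680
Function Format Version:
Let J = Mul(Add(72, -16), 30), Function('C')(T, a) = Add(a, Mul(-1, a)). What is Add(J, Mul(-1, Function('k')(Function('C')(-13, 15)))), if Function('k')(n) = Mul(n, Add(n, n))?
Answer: 1680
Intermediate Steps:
Function('C')(T, a) = 0
Function('k')(n) = Mul(2, Pow(n, 2)) (Function('k')(n) = Mul(n, Mul(2, n)) = Mul(2, Pow(n, 2)))
J = 1680 (J = Mul(56, 30) = 1680)
Add(J, Mul(-1, Function('k')(Function('C')(-13, 15)))) = Add(1680, Mul(-1, Mul(2, Pow(0, 2)))) = Add(1680, Mul(-1, Mul(2, 0))) = Add(1680, Mul(-1, 0)) = Add(1680, 0) = 1680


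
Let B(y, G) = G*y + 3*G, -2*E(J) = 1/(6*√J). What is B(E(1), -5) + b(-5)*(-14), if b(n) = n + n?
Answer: 1505/12 ≈ 125.42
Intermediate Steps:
E(J) = -1/(12*√J) (E(J) = -1/(6*√J)/2 = -1/(12*√J))
B(y, G) = 3*G + G*y
b(n) = 2*n
B(E(1), -5) + b(-5)*(-14) = -5*(3 - 1/(12*√1)) + (2*(-5))*(-14) = -5*(3 - 1/12*1) - 10*(-14) = -5*(3 - 1/12) + 140 = -5*35/12 + 140 = -175/12 + 140 = 1505/12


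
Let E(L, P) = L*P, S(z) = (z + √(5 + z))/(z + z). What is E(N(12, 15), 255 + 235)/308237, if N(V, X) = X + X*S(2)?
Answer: 11025/308237 + 3675*√7/616474 ≈ 0.051540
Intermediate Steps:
S(z) = (z + √(5 + z))/(2*z) (S(z) = (z + √(5 + z))/((2*z)) = (z + √(5 + z))*(1/(2*z)) = (z + √(5 + z))/(2*z))
N(V, X) = X + X*(½ + √7/4) (N(V, X) = X + X*((½)*(2 + √(5 + 2))/2) = X + X*((½)*(½)*(2 + √7)) = X + X*(½ + √7/4))
E(N(12, 15), 255 + 235)/308237 = (((¼)*15*(6 + √7))*(255 + 235))/308237 = ((45/2 + 15*√7/4)*490)*(1/308237) = (11025 + 3675*√7/2)*(1/308237) = 11025/308237 + 3675*√7/616474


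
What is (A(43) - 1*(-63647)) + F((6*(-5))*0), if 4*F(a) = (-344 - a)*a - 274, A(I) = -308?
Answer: 126541/2 ≈ 63271.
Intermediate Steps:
F(a) = -137/2 + a*(-344 - a)/4 (F(a) = ((-344 - a)*a - 274)/4 = (a*(-344 - a) - 274)/4 = (-274 + a*(-344 - a))/4 = -137/2 + a*(-344 - a)/4)
(A(43) - 1*(-63647)) + F((6*(-5))*0) = (-308 - 1*(-63647)) + (-137/2 - 86*6*(-5)*0 - ((6*(-5))*0)²/4) = (-308 + 63647) + (-137/2 - (-2580)*0 - (-30*0)²/4) = 63339 + (-137/2 - 86*0 - ¼*0²) = 63339 + (-137/2 + 0 - ¼*0) = 63339 + (-137/2 + 0 + 0) = 63339 - 137/2 = 126541/2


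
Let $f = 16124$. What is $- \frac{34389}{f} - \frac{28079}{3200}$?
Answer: $- \frac{140697649}{12899200} \approx -10.907$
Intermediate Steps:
$- \frac{34389}{f} - \frac{28079}{3200} = - \frac{34389}{16124} - \frac{28079}{3200} = - \frac{140697649}{12899200}$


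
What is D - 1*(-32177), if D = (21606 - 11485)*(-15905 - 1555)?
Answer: -176680483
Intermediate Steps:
D = -176712660 (D = 10121*(-17460) = -176712660)
D - 1*(-32177) = -176712660 - 1*(-32177) = -176712660 + 32177 = -176680483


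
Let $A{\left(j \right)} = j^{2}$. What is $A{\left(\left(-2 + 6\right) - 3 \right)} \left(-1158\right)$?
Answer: $-1158$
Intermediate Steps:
$A{\left(\left(-2 + 6\right) - 3 \right)} \left(-1158\right) = \left(\left(-2 + 6\right) - 3\right)^{2} \left(-1158\right) = \left(4 - 3\right)^{2} \left(-1158\right) = 1^{2} \left(-1158\right) = 1 \left(-1158\right) = -1158$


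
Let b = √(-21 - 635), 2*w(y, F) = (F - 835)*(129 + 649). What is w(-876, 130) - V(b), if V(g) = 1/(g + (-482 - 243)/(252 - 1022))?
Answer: (-168934920*√41 + 39765679*I)/(-145*I + 616*√41) ≈ -2.7425e+5 + 0.038994*I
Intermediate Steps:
w(y, F) = -324815 + 389*F (w(y, F) = ((F - 835)*(129 + 649))/2 = ((-835 + F)*778)/2 = (-649630 + 778*F)/2 = -324815 + 389*F)
b = 4*I*√41 (b = √(-656) = 4*I*√41 ≈ 25.612*I)
V(g) = 1/(145/154 + g) (V(g) = 1/(g - 725/(-770)) = 1/(g - 725*(-1/770)) = 1/(g + 145/154) = 1/(145/154 + g))
w(-876, 130) - V(b) = (-324815 + 389*130) - 154/(145 + 154*(4*I*√41)) = (-324815 + 50570) - 154/(145 + 616*I*√41) = -274245 - 154/(145 + 616*I*√41)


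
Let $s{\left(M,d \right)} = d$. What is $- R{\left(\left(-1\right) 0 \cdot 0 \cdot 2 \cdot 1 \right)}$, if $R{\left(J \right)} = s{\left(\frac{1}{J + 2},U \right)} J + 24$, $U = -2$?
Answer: $-24$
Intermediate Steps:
$R{\left(J \right)} = 24 - 2 J$ ($R{\left(J \right)} = - 2 J + 24 = 24 - 2 J$)
$- R{\left(\left(-1\right) 0 \cdot 0 \cdot 2 \cdot 1 \right)} = - (24 - 2 \left(-1\right) 0 \cdot 0 \cdot 2 \cdot 1) = - (24 - 2 \cdot 0 \cdot 0 \cdot 1) = - (24 - 2 \cdot 0 \cdot 0) = - (24 - 0) = - (24 + 0) = \left(-1\right) 24 = -24$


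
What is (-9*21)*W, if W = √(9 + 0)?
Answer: -567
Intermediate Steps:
W = 3 (W = √9 = 3)
(-9*21)*W = -9*21*3 = -189*3 = -567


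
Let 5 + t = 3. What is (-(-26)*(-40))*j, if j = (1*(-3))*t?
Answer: -6240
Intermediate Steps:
t = -2 (t = -5 + 3 = -2)
j = 6 (j = (1*(-3))*(-2) = -3*(-2) = 6)
(-(-26)*(-40))*j = -(-26)*(-40)*6 = -26*40*6 = -1040*6 = -6240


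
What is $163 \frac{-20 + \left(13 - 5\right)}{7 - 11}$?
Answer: $489$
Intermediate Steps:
$163 \frac{-20 + \left(13 - 5\right)}{7 - 11} = 163 \frac{-20 + 8}{-4} = 163 \left(\left(-12\right) \left(- \frac{1}{4}\right)\right) = 163 \cdot 3 = 489$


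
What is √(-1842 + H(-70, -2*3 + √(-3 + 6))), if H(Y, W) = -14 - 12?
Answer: 2*I*√467 ≈ 43.22*I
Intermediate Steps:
H(Y, W) = -26
√(-1842 + H(-70, -2*3 + √(-3 + 6))) = √(-1842 - 26) = √(-1868) = 2*I*√467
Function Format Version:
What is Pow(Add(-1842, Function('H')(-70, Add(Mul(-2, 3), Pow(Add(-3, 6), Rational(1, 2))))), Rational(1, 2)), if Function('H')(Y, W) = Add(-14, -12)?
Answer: Mul(2, I, Pow(467, Rational(1, 2))) ≈ Mul(43.220, I)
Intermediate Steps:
Function('H')(Y, W) = -26
Pow(Add(-1842, Function('H')(-70, Add(Mul(-2, 3), Pow(Add(-3, 6), Rational(1, 2))))), Rational(1, 2)) = Pow(Add(-1842, -26), Rational(1, 2)) = Pow(-1868, Rational(1, 2)) = Mul(2, I, Pow(467, Rational(1, 2)))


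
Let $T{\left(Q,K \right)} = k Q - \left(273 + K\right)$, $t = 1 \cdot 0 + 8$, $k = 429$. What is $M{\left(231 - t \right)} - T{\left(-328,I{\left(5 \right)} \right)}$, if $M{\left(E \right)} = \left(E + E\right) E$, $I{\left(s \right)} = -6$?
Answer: $240437$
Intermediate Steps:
$t = 8$ ($t = 0 + 8 = 8$)
$M{\left(E \right)} = 2 E^{2}$ ($M{\left(E \right)} = 2 E E = 2 E^{2}$)
$T{\left(Q,K \right)} = -273 - K + 429 Q$ ($T{\left(Q,K \right)} = 429 Q - \left(273 + K\right) = -273 - K + 429 Q$)
$M{\left(231 - t \right)} - T{\left(-328,I{\left(5 \right)} \right)} = 2 \left(231 - 8\right)^{2} - \left(-273 - -6 + 429 \left(-328\right)\right) = 2 \left(231 - 8\right)^{2} - \left(-273 + 6 - 140712\right) = 2 \cdot 223^{2} - -140979 = 2 \cdot 49729 + 140979 = 99458 + 140979 = 240437$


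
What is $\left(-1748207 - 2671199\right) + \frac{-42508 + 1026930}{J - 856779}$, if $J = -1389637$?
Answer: $- \frac{4963912666659}{1123208} \approx -4.4194 \cdot 10^{6}$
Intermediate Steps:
$\left(-1748207 - 2671199\right) + \frac{-42508 + 1026930}{J - 856779} = \left(-1748207 - 2671199\right) + \frac{-42508 + 1026930}{-1389637 - 856779} = -4419406 + \frac{984422}{-2246416} = -4419406 + 984422 \left(- \frac{1}{2246416}\right) = -4419406 - \frac{492211}{1123208} = - \frac{4963912666659}{1123208}$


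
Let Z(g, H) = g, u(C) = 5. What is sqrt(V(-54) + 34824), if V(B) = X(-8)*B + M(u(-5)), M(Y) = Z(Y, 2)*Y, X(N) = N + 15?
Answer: sqrt(34471) ≈ 185.66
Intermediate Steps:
X(N) = 15 + N
M(Y) = Y**2 (M(Y) = Y*Y = Y**2)
V(B) = 25 + 7*B (V(B) = (15 - 8)*B + 5**2 = 7*B + 25 = 25 + 7*B)
sqrt(V(-54) + 34824) = sqrt((25 + 7*(-54)) + 34824) = sqrt((25 - 378) + 34824) = sqrt(-353 + 34824) = sqrt(34471)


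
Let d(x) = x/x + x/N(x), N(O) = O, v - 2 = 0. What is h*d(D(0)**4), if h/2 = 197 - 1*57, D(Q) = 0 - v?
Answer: 560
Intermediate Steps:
v = 2 (v = 2 + 0 = 2)
D(Q) = -2 (D(Q) = 0 - 1*2 = 0 - 2 = -2)
d(x) = 2 (d(x) = x/x + x/x = 1 + 1 = 2)
h = 280 (h = 2*(197 - 1*57) = 2*(197 - 57) = 2*140 = 280)
h*d(D(0)**4) = 280*2 = 560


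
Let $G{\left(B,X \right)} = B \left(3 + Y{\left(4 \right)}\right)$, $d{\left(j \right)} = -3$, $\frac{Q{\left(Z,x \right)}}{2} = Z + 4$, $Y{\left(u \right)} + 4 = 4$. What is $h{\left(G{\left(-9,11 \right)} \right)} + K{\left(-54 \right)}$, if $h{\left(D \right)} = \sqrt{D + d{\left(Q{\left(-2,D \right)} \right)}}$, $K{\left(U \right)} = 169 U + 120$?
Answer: $-9006 + i \sqrt{30} \approx -9006.0 + 5.4772 i$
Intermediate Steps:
$Y{\left(u \right)} = 0$ ($Y{\left(u \right)} = -4 + 4 = 0$)
$Q{\left(Z,x \right)} = 8 + 2 Z$ ($Q{\left(Z,x \right)} = 2 \left(Z + 4\right) = 2 \left(4 + Z\right) = 8 + 2 Z$)
$G{\left(B,X \right)} = 3 B$ ($G{\left(B,X \right)} = B \left(3 + 0\right) = B 3 = 3 B$)
$K{\left(U \right)} = 120 + 169 U$
$h{\left(D \right)} = \sqrt{-3 + D}$ ($h{\left(D \right)} = \sqrt{D - 3} = \sqrt{-3 + D}$)
$h{\left(G{\left(-9,11 \right)} \right)} + K{\left(-54 \right)} = \sqrt{-3 + 3 \left(-9\right)} + \left(120 + 169 \left(-54\right)\right) = \sqrt{-3 - 27} + \left(120 - 9126\right) = \sqrt{-30} - 9006 = i \sqrt{30} - 9006 = -9006 + i \sqrt{30}$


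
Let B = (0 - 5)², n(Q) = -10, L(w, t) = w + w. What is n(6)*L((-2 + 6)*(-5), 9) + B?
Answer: 425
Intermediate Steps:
L(w, t) = 2*w
B = 25 (B = (-5)² = 25)
n(6)*L((-2 + 6)*(-5), 9) + B = -20*(-2 + 6)*(-5) + 25 = -20*4*(-5) + 25 = -20*(-20) + 25 = -10*(-40) + 25 = 400 + 25 = 425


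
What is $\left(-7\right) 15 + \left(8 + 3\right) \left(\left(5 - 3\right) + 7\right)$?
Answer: $-6$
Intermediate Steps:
$\left(-7\right) 15 + \left(8 + 3\right) \left(\left(5 - 3\right) + 7\right) = -105 + 11 \left(\left(5 - 3\right) + 7\right) = -105 + 11 \left(2 + 7\right) = -105 + 11 \cdot 9 = -105 + 99 = -6$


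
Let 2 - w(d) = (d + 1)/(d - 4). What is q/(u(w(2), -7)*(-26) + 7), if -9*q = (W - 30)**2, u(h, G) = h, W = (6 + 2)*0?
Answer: 25/21 ≈ 1.1905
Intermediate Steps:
W = 0 (W = 8*0 = 0)
w(d) = 2 - (1 + d)/(-4 + d) (w(d) = 2 - (d + 1)/(d - 4) = 2 - (1 + d)/(-4 + d))
q = -100 (q = -(0 - 30)**2/9 = -1/9*(-30)**2 = -1/9*900 = -100)
q/(u(w(2), -7)*(-26) + 7) = -100/(((-9 + 2)/(-4 + 2))*(-26) + 7) = -100/((-7/(-2))*(-26) + 7) = -100/(-1/2*(-7)*(-26) + 7) = -100/((7/2)*(-26) + 7) = -100/(-91 + 7) = -100/(-84) = -100*(-1/84) = 25/21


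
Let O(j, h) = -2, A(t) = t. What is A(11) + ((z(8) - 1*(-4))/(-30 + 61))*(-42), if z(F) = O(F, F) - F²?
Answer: 95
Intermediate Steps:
z(F) = -2 - F²
A(11) + ((z(8) - 1*(-4))/(-30 + 61))*(-42) = 11 + (((-2 - 1*8²) - 1*(-4))/(-30 + 61))*(-42) = 11 + (((-2 - 1*64) + 4)/31)*(-42) = 11 + (((-2 - 64) + 4)*(1/31))*(-42) = 11 + ((-66 + 4)*(1/31))*(-42) = 11 - 62*1/31*(-42) = 11 - 2*(-42) = 11 + 84 = 95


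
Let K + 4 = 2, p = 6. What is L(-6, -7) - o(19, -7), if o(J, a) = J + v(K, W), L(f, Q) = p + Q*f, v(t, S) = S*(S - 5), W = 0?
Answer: 29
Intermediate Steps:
K = -2 (K = -4 + 2 = -2)
v(t, S) = S*(-5 + S)
L(f, Q) = 6 + Q*f
o(J, a) = J (o(J, a) = J + 0*(-5 + 0) = J + 0*(-5) = J + 0 = J)
L(-6, -7) - o(19, -7) = (6 - 7*(-6)) - 1*19 = (6 + 42) - 19 = 48 - 19 = 29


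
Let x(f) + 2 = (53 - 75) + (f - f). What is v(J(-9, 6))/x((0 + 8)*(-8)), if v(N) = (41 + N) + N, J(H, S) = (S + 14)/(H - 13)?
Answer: -431/264 ≈ -1.6326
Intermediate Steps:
J(H, S) = (14 + S)/(-13 + H)
x(f) = -24 (x(f) = -2 + ((53 - 75) + (f - f)) = -2 + (-22 + 0) = -2 - 22 = -24)
v(N) = 41 + 2*N
v(J(-9, 6))/x((0 + 8)*(-8)) = (41 + 2*((14 + 6)/(-13 - 9)))/(-24) = (41 + 2*(20/(-22)))*(-1/24) = (41 + 2*(-1/22*20))*(-1/24) = (41 + 2*(-10/11))*(-1/24) = (41 - 20/11)*(-1/24) = (431/11)*(-1/24) = -431/264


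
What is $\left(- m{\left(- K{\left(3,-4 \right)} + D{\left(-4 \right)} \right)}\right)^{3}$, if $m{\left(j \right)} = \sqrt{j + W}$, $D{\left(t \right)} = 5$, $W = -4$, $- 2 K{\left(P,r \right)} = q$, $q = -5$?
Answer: $\frac{3 i \sqrt{6}}{4} \approx 1.8371 i$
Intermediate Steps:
$K{\left(P,r \right)} = \frac{5}{2}$ ($K{\left(P,r \right)} = \left(- \frac{1}{2}\right) \left(-5\right) = \frac{5}{2}$)
$m{\left(j \right)} = \sqrt{-4 + j}$ ($m{\left(j \right)} = \sqrt{j - 4} = \sqrt{-4 + j}$)
$\left(- m{\left(- K{\left(3,-4 \right)} + D{\left(-4 \right)} \right)}\right)^{3} = \left(- \sqrt{-4 + \left(\left(-1\right) \frac{5}{2} + 5\right)}\right)^{3} = \left(- \sqrt{-4 + \left(- \frac{5}{2} + 5\right)}\right)^{3} = \left(- \sqrt{-4 + \frac{5}{2}}\right)^{3} = \left(- \sqrt{- \frac{3}{2}}\right)^{3} = \left(- \frac{i \sqrt{6}}{2}\right)^{3} = \frac{3 i \sqrt{6}}{4}$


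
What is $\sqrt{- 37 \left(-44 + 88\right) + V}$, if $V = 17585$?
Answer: $9 \sqrt{197} \approx 126.32$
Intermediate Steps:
$\sqrt{- 37 \left(-44 + 88\right) + V} = \sqrt{- 37 \left(-44 + 88\right) + 17585} = \sqrt{\left(-37\right) 44 + 17585} = \sqrt{-1628 + 17585} = \sqrt{15957} = 9 \sqrt{197}$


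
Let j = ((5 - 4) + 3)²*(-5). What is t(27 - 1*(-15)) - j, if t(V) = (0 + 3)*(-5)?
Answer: 65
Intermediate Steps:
j = -80 (j = (1 + 3)²*(-5) = 4²*(-5) = 16*(-5) = -80)
t(V) = -15 (t(V) = 3*(-5) = -15)
t(27 - 1*(-15)) - j = -15 - 1*(-80) = -15 + 80 = 65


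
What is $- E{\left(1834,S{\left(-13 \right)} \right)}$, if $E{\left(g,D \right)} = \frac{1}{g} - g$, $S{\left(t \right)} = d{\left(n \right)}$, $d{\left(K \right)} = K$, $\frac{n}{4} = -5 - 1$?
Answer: $\frac{3363555}{1834} \approx 1834.0$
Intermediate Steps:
$n = -24$ ($n = 4 \left(-5 - 1\right) = 4 \left(-6\right) = -24$)
$S{\left(t \right)} = -24$
$- E{\left(1834,S{\left(-13 \right)} \right)} = - (\frac{1}{1834} - 1834) = \left(-1\right) \left(- \frac{3363555}{1834}\right) = \frac{3363555}{1834}$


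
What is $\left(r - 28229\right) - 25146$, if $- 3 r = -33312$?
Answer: $-42271$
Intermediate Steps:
$r = 11104$ ($r = \left(- \frac{1}{3}\right) \left(-33312\right) = 11104$)
$\left(r - 28229\right) - 25146 = \left(11104 - 28229\right) - 25146 = -17125 - 25146 = -42271$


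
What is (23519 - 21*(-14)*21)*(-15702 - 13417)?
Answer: -864630467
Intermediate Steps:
(23519 - 21*(-14)*21)*(-15702 - 13417) = (23519 + 294*21)*(-29119) = (23519 + 6174)*(-29119) = 29693*(-29119) = -864630467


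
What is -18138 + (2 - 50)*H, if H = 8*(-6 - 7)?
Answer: -13146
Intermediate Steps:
H = -104 (H = 8*(-13) = -104)
-18138 + (2 - 50)*H = -18138 + (2 - 50)*(-104) = -18138 - 48*(-104) = -18138 + 4992 = -13146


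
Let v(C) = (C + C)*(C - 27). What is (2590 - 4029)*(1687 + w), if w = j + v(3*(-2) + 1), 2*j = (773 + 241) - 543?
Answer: -6453915/2 ≈ -3.2270e+6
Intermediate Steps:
j = 471/2 (j = ((773 + 241) - 543)/2 = (1014 - 543)/2 = (½)*471 = 471/2 ≈ 235.50)
v(C) = 2*C*(-27 + C) (v(C) = (2*C)*(-27 + C) = 2*C*(-27 + C))
w = 1111/2 (w = 471/2 + 2*(3*(-2) + 1)*(-27 + (3*(-2) + 1)) = 471/2 + 2*(-6 + 1)*(-27 + (-6 + 1)) = 471/2 + 2*(-5)*(-27 - 5) = 471/2 + 2*(-5)*(-32) = 471/2 + 320 = 1111/2 ≈ 555.50)
(2590 - 4029)*(1687 + w) = (2590 - 4029)*(1687 + 1111/2) = -1439*4485/2 = -6453915/2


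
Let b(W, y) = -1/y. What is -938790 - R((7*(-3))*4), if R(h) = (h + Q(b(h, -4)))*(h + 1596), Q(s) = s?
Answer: -812160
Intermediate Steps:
R(h) = (1596 + h)*(1/4 + h) (R(h) = (h - 1/(-4))*(h + 1596) = (h - 1*(-1/4))*(1596 + h) = (h + 1/4)*(1596 + h) = (1/4 + h)*(1596 + h) = (1596 + h)*(1/4 + h))
-938790 - R((7*(-3))*4) = -938790 - (399 + ((7*(-3))*4)**2 + 6385*((7*(-3))*4)/4) = -938790 - (399 + (-21*4)**2 + 6385*(-21*4)/4) = -938790 - (399 + (-84)**2 + (6385/4)*(-84)) = -938790 - (399 + 7056 - 134085) = -938790 - 1*(-126630) = -938790 + 126630 = -812160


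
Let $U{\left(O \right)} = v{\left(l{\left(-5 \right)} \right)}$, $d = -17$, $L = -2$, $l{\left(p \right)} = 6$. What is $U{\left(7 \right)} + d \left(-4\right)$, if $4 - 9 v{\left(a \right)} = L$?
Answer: $\frac{206}{3} \approx 68.667$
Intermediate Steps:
$v{\left(a \right)} = \frac{2}{3}$ ($v{\left(a \right)} = \frac{4}{9} - - \frac{2}{9} = \frac{4}{9} + \frac{2}{9} = \frac{2}{3}$)
$U{\left(O \right)} = \frac{2}{3}$
$U{\left(7 \right)} + d \left(-4\right) = \frac{2}{3} - -68 = \frac{2}{3} + 68 = \frac{206}{3}$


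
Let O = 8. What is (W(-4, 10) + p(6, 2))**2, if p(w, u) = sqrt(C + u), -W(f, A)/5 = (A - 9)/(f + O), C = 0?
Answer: 57/16 - 5*sqrt(2)/2 ≈ 0.026966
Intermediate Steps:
W(f, A) = -5*(-9 + A)/(8 + f) (W(f, A) = -5*(A - 9)/(f + 8) = -5*(-9 + A)/(8 + f))
p(w, u) = sqrt(u) (p(w, u) = sqrt(0 + u) = sqrt(u))
(W(-4, 10) + p(6, 2))**2 = (5*(9 - 1*10)/(8 - 4) + sqrt(2))**2 = (5*(9 - 10)/4 + sqrt(2))**2 = (5*(1/4)*(-1) + sqrt(2))**2 = (-5/4 + sqrt(2))**2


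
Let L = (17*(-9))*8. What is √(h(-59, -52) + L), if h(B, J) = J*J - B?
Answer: 9*√19 ≈ 39.230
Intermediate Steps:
h(B, J) = J² - B
L = -1224 (L = -153*8 = -1224)
√(h(-59, -52) + L) = √(((-52)² - 1*(-59)) - 1224) = √((2704 + 59) - 1224) = √(2763 - 1224) = √1539 = 9*√19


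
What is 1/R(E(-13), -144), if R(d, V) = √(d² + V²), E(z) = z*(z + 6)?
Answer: √29017/29017 ≈ 0.0058705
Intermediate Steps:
E(z) = z*(6 + z)
R(d, V) = √(V² + d²)
1/R(E(-13), -144) = 1/(√((-144)² + (-13*(6 - 13))²)) = 1/(√(20736 + (-13*(-7))²)) = 1/(√(20736 + 91²)) = 1/(√(20736 + 8281)) = 1/(√29017) = √29017/29017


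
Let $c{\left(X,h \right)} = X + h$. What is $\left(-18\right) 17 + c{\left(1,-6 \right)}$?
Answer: $-311$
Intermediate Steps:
$\left(-18\right) 17 + c{\left(1,-6 \right)} = \left(-18\right) 17 + \left(1 - 6\right) = -306 - 5 = -311$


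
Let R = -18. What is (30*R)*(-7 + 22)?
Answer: -8100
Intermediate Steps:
(30*R)*(-7 + 22) = (30*(-18))*(-7 + 22) = -540*15 = -8100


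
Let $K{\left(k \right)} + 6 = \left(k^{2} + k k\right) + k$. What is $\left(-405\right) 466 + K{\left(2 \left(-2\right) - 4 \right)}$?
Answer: $-188616$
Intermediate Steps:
$K{\left(k \right)} = -6 + k + 2 k^{2}$ ($K{\left(k \right)} = -6 + \left(\left(k^{2} + k k\right) + k\right) = -6 + \left(\left(k^{2} + k^{2}\right) + k\right) = -6 + \left(2 k^{2} + k\right) = -6 + \left(k + 2 k^{2}\right) = -6 + k + 2 k^{2}$)
$\left(-405\right) 466 + K{\left(2 \left(-2\right) - 4 \right)} = \left(-405\right) 466 + \left(-6 + \left(2 \left(-2\right) - 4\right) + 2 \left(2 \left(-2\right) - 4\right)^{2}\right) = -188730 - \left(14 - 2 \left(-4 - 4\right)^{2}\right) = -188730 - \left(14 - 128\right) = -188730 - -114 = -188730 + 114 = -188616$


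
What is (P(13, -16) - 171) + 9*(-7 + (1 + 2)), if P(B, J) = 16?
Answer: -191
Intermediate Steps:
(P(13, -16) - 171) + 9*(-7 + (1 + 2)) = (16 - 171) + 9*(-7 + (1 + 2)) = -155 + 9*(-7 + 3) = -155 + 9*(-4) = -155 - 36 = -191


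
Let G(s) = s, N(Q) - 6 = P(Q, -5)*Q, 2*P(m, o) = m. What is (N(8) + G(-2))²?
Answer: 1296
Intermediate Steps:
P(m, o) = m/2
N(Q) = 6 + Q²/2 (N(Q) = 6 + (Q/2)*Q = 6 + Q²/2)
(N(8) + G(-2))² = ((6 + (½)*8²) - 2)² = ((6 + (½)*64) - 2)² = ((6 + 32) - 2)² = (38 - 2)² = 36² = 1296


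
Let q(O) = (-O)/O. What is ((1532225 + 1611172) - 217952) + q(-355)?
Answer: 2925444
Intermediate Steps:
q(O) = -1
((1532225 + 1611172) - 217952) + q(-355) = ((1532225 + 1611172) - 217952) - 1 = (3143397 - 217952) - 1 = 2925445 - 1 = 2925444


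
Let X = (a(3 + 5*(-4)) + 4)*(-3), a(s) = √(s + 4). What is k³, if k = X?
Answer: 2484 - 945*I*√13 ≈ 2484.0 - 3407.2*I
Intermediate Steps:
a(s) = √(4 + s)
X = -12 - 3*I*√13 (X = (√(4 + (3 + 5*(-4))) + 4)*(-3) = (√(4 + (3 - 20)) + 4)*(-3) = (√(4 - 17) + 4)*(-3) = (√(-13) + 4)*(-3) = (I*√13 + 4)*(-3) = (4 + I*√13)*(-3) = -12 - 3*I*√13 ≈ -12.0 - 10.817*I)
k = -12 - 3*I*√13 ≈ -12.0 - 10.817*I
k³ = (-12 - 3*I*√13)³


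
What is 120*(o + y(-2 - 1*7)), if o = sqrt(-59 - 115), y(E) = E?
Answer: -1080 + 120*I*sqrt(174) ≈ -1080.0 + 1582.9*I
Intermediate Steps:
o = I*sqrt(174) (o = sqrt(-174) = I*sqrt(174) ≈ 13.191*I)
120*(o + y(-2 - 1*7)) = 120*(I*sqrt(174) + (-2 - 1*7)) = 120*(I*sqrt(174) + (-2 - 7)) = 120*(I*sqrt(174) - 9) = 120*(-9 + I*sqrt(174)) = -1080 + 120*I*sqrt(174)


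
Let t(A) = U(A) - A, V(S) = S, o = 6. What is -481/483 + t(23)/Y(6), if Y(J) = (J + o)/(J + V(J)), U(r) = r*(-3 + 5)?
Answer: 10628/483 ≈ 22.004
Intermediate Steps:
U(r) = 2*r (U(r) = r*2 = 2*r)
t(A) = A (t(A) = 2*A - A = A)
Y(J) = (6 + J)/(2*J) (Y(J) = (J + 6)/(J + J) = (6 + J)/((2*J)) = (6 + J)*(1/(2*J)) = (6 + J)/(2*J))
-481/483 + t(23)/Y(6) = -481/483 + 23/(((½)*(6 + 6)/6)) = -481*1/483 + 23/(((½)*(⅙)*12)) = -481/483 + 23/1 = -481/483 + 23*1 = -481/483 + 23 = 10628/483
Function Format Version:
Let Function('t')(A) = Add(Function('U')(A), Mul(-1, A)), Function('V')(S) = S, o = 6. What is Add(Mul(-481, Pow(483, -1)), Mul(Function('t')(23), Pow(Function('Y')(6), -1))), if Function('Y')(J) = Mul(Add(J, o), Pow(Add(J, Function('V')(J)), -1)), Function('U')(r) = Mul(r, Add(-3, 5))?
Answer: Rational(10628, 483) ≈ 22.004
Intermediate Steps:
Function('U')(r) = Mul(2, r) (Function('U')(r) = Mul(r, 2) = Mul(2, r))
Function('t')(A) = A (Function('t')(A) = Add(Mul(2, A), Mul(-1, A)) = A)
Function('Y')(J) = Mul(Rational(1, 2), Pow(J, -1), Add(6, J)) (Function('Y')(J) = Mul(Add(J, 6), Pow(Add(J, J), -1)) = Mul(Add(6, J), Pow(Mul(2, J), -1)) = Mul(Add(6, J), Mul(Rational(1, 2), Pow(J, -1))) = Mul(Rational(1, 2), Pow(J, -1), Add(6, J)))
Add(Mul(-481, Pow(483, -1)), Mul(Function('t')(23), Pow(Function('Y')(6), -1))) = Add(Mul(-481, Pow(483, -1)), Mul(23, Pow(Mul(Rational(1, 2), Pow(6, -1), Add(6, 6)), -1))) = Add(Mul(-481, Rational(1, 483)), Mul(23, Pow(Mul(Rational(1, 2), Rational(1, 6), 12), -1))) = Add(Rational(-481, 483), Mul(23, Pow(1, -1))) = Add(Rational(-481, 483), Mul(23, 1)) = Add(Rational(-481, 483), 23) = Rational(10628, 483)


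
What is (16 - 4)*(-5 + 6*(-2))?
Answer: -204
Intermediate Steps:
(16 - 4)*(-5 + 6*(-2)) = 12*(-5 - 12) = 12*(-17) = -204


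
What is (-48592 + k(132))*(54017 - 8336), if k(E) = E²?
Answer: -1423785408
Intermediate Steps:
(-48592 + k(132))*(54017 - 8336) = (-48592 + 132²)*(54017 - 8336) = (-48592 + 17424)*45681 = -31168*45681 = -1423785408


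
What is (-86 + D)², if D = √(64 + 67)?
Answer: (86 - √131)² ≈ 5558.4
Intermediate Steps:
D = √131 ≈ 11.446
(-86 + D)² = (-86 + √131)²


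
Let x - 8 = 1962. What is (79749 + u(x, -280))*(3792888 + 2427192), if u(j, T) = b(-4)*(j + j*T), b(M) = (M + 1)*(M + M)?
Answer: -81553776529680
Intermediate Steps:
x = 1970 (x = 8 + 1962 = 1970)
b(M) = 2*M*(1 + M) (b(M) = (1 + M)*(2*M) = 2*M*(1 + M))
u(j, T) = 24*j + 24*T*j (u(j, T) = (2*(-4)*(1 - 4))*(j + j*T) = (2*(-4)*(-3))*(j + T*j) = 24*(j + T*j) = 24*j + 24*T*j)
(79749 + u(x, -280))*(3792888 + 2427192) = (79749 + 24*1970*(1 - 280))*(3792888 + 2427192) = (79749 + 24*1970*(-279))*6220080 = (79749 - 13191120)*6220080 = -13111371*6220080 = -81553776529680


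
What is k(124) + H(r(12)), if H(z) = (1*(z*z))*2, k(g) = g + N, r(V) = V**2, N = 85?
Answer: 41681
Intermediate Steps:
k(g) = 85 + g (k(g) = g + 85 = 85 + g)
H(z) = 2*z**2 (H(z) = (1*z**2)*2 = z**2*2 = 2*z**2)
k(124) + H(r(12)) = (85 + 124) + 2*(12**2)**2 = 209 + 2*144**2 = 209 + 2*20736 = 209 + 41472 = 41681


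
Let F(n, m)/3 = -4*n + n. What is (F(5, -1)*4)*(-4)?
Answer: 720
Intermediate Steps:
F(n, m) = -9*n (F(n, m) = 3*(-4*n + n) = 3*(-3*n) = -9*n)
(F(5, -1)*4)*(-4) = (-9*5*4)*(-4) = -45*4*(-4) = -180*(-4) = 720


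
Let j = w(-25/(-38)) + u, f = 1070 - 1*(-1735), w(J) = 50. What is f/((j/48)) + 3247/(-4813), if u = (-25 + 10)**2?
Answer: 11765989/24065 ≈ 488.93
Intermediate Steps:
f = 2805 (f = 1070 + 1735 = 2805)
u = 225 (u = (-15)**2 = 225)
j = 275 (j = 50 + 225 = 275)
f/((j/48)) + 3247/(-4813) = 2805/((275/48)) + 3247/(-4813) = 2805/((275*(1/48))) + 3247*(-1/4813) = 2805/(275/48) - 3247/4813 = 2805*(48/275) - 3247/4813 = 2448/5 - 3247/4813 = 11765989/24065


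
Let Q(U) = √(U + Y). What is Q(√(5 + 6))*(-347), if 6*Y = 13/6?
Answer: -347*√(13 + 36*√11)/6 ≈ -665.46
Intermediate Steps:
Y = 13/36 (Y = (13/6)/6 = (13*(⅙))/6 = (⅙)*(13/6) = 13/36 ≈ 0.36111)
Q(U) = √(13/36 + U) (Q(U) = √(U + 13/36) = √(13/36 + U))
Q(√(5 + 6))*(-347) = (√(13 + 36*√(5 + 6))/6)*(-347) = (√(13 + 36*√11)/6)*(-347) = -347*√(13 + 36*√11)/6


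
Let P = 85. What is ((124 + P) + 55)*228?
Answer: 60192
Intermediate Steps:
((124 + P) + 55)*228 = ((124 + 85) + 55)*228 = (209 + 55)*228 = 264*228 = 60192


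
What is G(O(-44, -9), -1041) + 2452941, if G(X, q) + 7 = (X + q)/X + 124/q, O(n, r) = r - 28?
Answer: 94480776488/38517 ≈ 2.4530e+6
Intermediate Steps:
O(n, r) = -28 + r
G(X, q) = -7 + 124/q + (X + q)/X (G(X, q) = -7 + ((X + q)/X + 124/q) = -7 + (124/q + (X + q)/X) = -7 + 124/q + (X + q)/X)
G(O(-44, -9), -1041) + 2452941 = (-6 + 124/(-1041) - 1041/(-28 - 9)) + 2452941 = (-6 + 124*(-1/1041) - 1041/(-37)) + 2452941 = (-6 - 124/1041 - 1041*(-1/37)) + 2452941 = (-6 - 124/1041 + 1041/37) + 2452941 = 847991/38517 + 2452941 = 94480776488/38517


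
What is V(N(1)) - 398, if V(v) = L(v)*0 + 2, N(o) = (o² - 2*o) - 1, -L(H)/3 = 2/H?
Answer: -396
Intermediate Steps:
L(H) = -6/H
N(o) = -1 + o² - 2*o
V(v) = 2 (V(v) = -6/v*0 + 2 = 0 + 2 = 2)
V(N(1)) - 398 = 2 - 398 = -396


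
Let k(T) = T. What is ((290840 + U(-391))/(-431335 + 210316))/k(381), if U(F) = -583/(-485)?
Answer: -141057983/40840995915 ≈ -0.0034538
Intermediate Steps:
U(F) = 583/485 (U(F) = -583*(-1/485) = 583/485)
((290840 + U(-391))/(-431335 + 210316))/k(381) = ((290840 + 583/485)/(-431335 + 210316))/381 = ((141057983/485)/(-221019))*(1/381) = ((141057983/485)*(-1/221019))*(1/381) = -141057983/107194215*1/381 = -141057983/40840995915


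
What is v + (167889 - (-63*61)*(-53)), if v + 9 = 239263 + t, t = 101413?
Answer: 304877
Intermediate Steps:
v = 340667 (v = -9 + (239263 + 101413) = -9 + 340676 = 340667)
v + (167889 - (-63*61)*(-53)) = 340667 + (167889 - (-63*61)*(-53)) = 340667 + (167889 - (-3843)*(-53)) = 340667 + (167889 - 1*203679) = 340667 + (167889 - 203679) = 340667 - 35790 = 304877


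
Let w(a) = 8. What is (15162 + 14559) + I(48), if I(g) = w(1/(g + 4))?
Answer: 29729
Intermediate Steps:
I(g) = 8
(15162 + 14559) + I(48) = (15162 + 14559) + 8 = 29721 + 8 = 29729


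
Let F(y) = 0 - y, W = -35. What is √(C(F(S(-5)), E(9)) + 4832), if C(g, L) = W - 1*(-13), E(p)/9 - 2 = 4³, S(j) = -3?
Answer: √4810 ≈ 69.354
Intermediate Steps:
F(y) = -y
E(p) = 594 (E(p) = 18 + 9*4³ = 18 + 9*64 = 18 + 576 = 594)
C(g, L) = -22 (C(g, L) = -35 - 1*(-13) = -35 + 13 = -22)
√(C(F(S(-5)), E(9)) + 4832) = √(-22 + 4832) = √4810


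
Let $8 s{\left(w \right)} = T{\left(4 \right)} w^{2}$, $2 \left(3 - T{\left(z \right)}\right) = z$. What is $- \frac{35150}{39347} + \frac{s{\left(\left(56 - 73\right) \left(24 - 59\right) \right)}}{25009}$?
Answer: $\frac{6897290875}{7872232984} \approx 0.87615$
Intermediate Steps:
$T{\left(z \right)} = 3 - \frac{z}{2}$
$s{\left(w \right)} = \frac{w^{2}}{8}$ ($s{\left(w \right)} = \frac{\left(3 - 2\right) w^{2}}{8} = \frac{1 w^{2}}{8} = \frac{w^{2}}{8}$)
$- \frac{35150}{39347} + \frac{s{\left(\left(56 - 73\right) \left(24 - 59\right) \right)}}{25009} = - \frac{35150}{39347} + \frac{\frac{1}{8} \left(\left(56 - 73\right) \left(24 - 59\right)\right)^{2}}{25009} = \left(-35150\right) \frac{1}{39347} + \frac{\left(\left(-17\right) \left(-35\right)\right)^{2}}{8} \cdot \frac{1}{25009} = - \frac{35150}{39347} + \frac{595^{2}}{8} \cdot \frac{1}{25009} = - \frac{35150}{39347} + \frac{1}{8} \cdot 354025 \cdot \frac{1}{25009} = - \frac{35150}{39347} + \frac{354025}{8} \cdot \frac{1}{25009} = - \frac{35150}{39347} + \frac{354025}{200072} = \frac{6897290875}{7872232984}$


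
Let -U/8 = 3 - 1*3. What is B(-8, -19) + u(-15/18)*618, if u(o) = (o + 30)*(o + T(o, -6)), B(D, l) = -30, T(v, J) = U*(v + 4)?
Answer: -90305/6 ≈ -15051.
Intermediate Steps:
U = 0 (U = -8*(3 - 1*3) = -8*(3 - 3) = -8*0 = 0)
T(v, J) = 0 (T(v, J) = 0*(v + 4) = 0*(4 + v) = 0)
u(o) = o*(30 + o) (u(o) = (o + 30)*(o + 0) = (30 + o)*o = o*(30 + o))
B(-8, -19) + u(-15/18)*618 = -30 + ((-15/18)*(30 - 15/18))*618 = -30 + ((-15*1/18)*(30 - 15*1/18))*618 = -30 - 5*(30 - ⅚)/6*618 = -30 - ⅚*175/6*618 = -30 - 875/36*618 = -30 - 90125/6 = -90305/6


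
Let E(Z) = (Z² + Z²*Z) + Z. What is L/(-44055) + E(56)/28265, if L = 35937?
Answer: 13861873/2515585 ≈ 5.5104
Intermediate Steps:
E(Z) = Z + Z² + Z³ (E(Z) = (Z² + Z³) + Z = Z + Z² + Z³)
L/(-44055) + E(56)/28265 = 35937/(-44055) + (56*(1 + 56 + 56²))/28265 = 35937*(-1/44055) + (56*(1 + 56 + 3136))*(1/28265) = -363/445 + (56*3193)*(1/28265) = -363/445 + 178808*(1/28265) = -363/445 + 178808/28265 = 13861873/2515585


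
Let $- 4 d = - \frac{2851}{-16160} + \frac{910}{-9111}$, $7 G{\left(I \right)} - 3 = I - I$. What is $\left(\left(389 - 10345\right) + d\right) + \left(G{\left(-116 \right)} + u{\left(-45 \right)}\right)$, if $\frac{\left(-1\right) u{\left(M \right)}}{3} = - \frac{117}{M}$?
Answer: $- \frac{41074528744771}{4122545280} \approx -9963.4$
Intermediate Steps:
$G{\left(I \right)} = \frac{3}{7}$ ($G{\left(I \right)} = \frac{3}{7} + \frac{I - I}{7} = \frac{3}{7} + \frac{1}{7} \cdot 0 = \frac{3}{7} + 0 = \frac{3}{7}$)
$u{\left(M \right)} = \frac{351}{M}$ ($u{\left(M \right)} = - 3 \left(- \frac{117}{M}\right) = \frac{351}{M}$)
$d = - \frac{11269861}{588935040}$ ($d = - \frac{- \frac{2851}{-16160} + \frac{910}{-9111}}{4} = - \frac{\left(-2851\right) \left(- \frac{1}{16160}\right) + 910 \left(- \frac{1}{9111}\right)}{4} = - \frac{\frac{2851}{16160} - \frac{910}{9111}}{4} = \left(- \frac{1}{4}\right) \frac{11269861}{147233760} = - \frac{11269861}{588935040} \approx -0.019136$)
$\left(\left(389 - 10345\right) + d\right) + \left(G{\left(-116 \right)} + u{\left(-45 \right)}\right) = \left(\left(389 - 10345\right) - \frac{11269861}{588935040}\right) + \left(\frac{3}{7} + \frac{351}{-45}\right) = \left(-9956 - \frac{11269861}{588935040}\right) + \left(\frac{3}{7} + 351 \left(- \frac{1}{45}\right)\right) = - \frac{5863448528101}{588935040} + \left(\frac{3}{7} - \frac{39}{5}\right) = - \frac{5863448528101}{588935040} - \frac{258}{35} = - \frac{41074528744771}{4122545280}$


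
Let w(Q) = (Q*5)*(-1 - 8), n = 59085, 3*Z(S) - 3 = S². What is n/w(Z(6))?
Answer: -101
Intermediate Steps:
Z(S) = 1 + S²/3
w(Q) = -45*Q (w(Q) = (5*Q)*(-9) = -45*Q)
n/w(Z(6)) = 59085/((-45*(1 + (⅓)*6²))) = 59085/((-45*(1 + (⅓)*36))) = 59085/((-45*(1 + 12))) = 59085/((-45*13)) = 59085/(-585) = 59085*(-1/585) = -101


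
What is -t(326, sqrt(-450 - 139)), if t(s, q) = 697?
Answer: -697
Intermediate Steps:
-t(326, sqrt(-450 - 139)) = -1*697 = -697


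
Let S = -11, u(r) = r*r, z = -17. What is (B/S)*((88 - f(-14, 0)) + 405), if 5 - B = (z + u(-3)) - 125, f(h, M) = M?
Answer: -68034/11 ≈ -6184.9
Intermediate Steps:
u(r) = r**2
B = 138 (B = 5 - ((-17 + (-3)**2) - 125) = 5 - ((-17 + 9) - 125) = 5 - (-8 - 125) = 5 - 1*(-133) = 5 + 133 = 138)
(B/S)*((88 - f(-14, 0)) + 405) = (138/(-11))*((88 - 1*0) + 405) = (138*(-1/11))*((88 + 0) + 405) = -138*(88 + 405)/11 = -138/11*493 = -68034/11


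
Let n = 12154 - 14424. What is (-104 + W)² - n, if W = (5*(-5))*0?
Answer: 13086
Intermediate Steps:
W = 0 (W = -25*0 = 0)
n = -2270
(-104 + W)² - n = (-104 + 0)² - 1*(-2270) = (-104)² + 2270 = 10816 + 2270 = 13086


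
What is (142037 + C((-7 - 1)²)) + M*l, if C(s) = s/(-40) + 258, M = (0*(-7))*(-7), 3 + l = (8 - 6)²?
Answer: 711467/5 ≈ 1.4229e+5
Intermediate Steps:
l = 1 (l = -3 + (8 - 6)² = -3 + 2² = -3 + 4 = 1)
M = 0 (M = 0*(-7) = 0)
C(s) = 258 - s/40 (C(s) = s*(-1/40) + 258 = -s/40 + 258 = 258 - s/40)
(142037 + C((-7 - 1)²)) + M*l = (142037 + (258 - (-7 - 1)²/40)) + 0*1 = (142037 + (258 - 1/40*(-8)²)) + 0 = (142037 + (258 - 1/40*64)) + 0 = (142037 + (258 - 8/5)) + 0 = (142037 + 1282/5) + 0 = 711467/5 + 0 = 711467/5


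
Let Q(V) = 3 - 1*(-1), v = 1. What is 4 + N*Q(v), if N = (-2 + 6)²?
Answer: 68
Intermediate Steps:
Q(V) = 4 (Q(V) = 3 + 1 = 4)
N = 16 (N = 4² = 16)
4 + N*Q(v) = 4 + 16*4 = 4 + 64 = 68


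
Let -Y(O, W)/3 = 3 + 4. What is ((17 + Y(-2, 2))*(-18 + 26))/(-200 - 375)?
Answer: 32/575 ≈ 0.055652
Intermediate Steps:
Y(O, W) = -21 (Y(O, W) = -3*(3 + 4) = -3*7 = -21)
((17 + Y(-2, 2))*(-18 + 26))/(-200 - 375) = ((17 - 21)*(-18 + 26))/(-200 - 375) = -4*8/(-575) = -32*(-1/575) = 32/575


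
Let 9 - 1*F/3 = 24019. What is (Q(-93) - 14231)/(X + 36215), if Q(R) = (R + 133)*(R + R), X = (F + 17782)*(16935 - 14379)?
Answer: 21671/138621673 ≈ 0.00015633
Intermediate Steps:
F = -72030 (F = 27 - 3*24019 = 27 - 72057 = -72030)
X = -138657888 (X = (-72030 + 17782)*(16935 - 14379) = -54248*2556 = -138657888)
Q(R) = 2*R*(133 + R) (Q(R) = (133 + R)*(2*R) = 2*R*(133 + R))
(Q(-93) - 14231)/(X + 36215) = (2*(-93)*(133 - 93) - 14231)/(-138657888 + 36215) = (2*(-93)*40 - 14231)/(-138621673) = (-7440 - 14231)*(-1/138621673) = -21671*(-1/138621673) = 21671/138621673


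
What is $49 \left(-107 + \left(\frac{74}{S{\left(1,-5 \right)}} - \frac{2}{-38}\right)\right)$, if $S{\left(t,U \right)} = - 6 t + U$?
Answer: $- \frac{1164142}{209} \approx -5570.1$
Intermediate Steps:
$S{\left(t,U \right)} = U - 6 t$
$49 \left(-107 + \left(\frac{74}{S{\left(1,-5 \right)}} - \frac{2}{-38}\right)\right) = 49 \left(-107 + \left(\frac{74}{-5 - 6} - \frac{2}{-38}\right)\right) = 49 \left(-107 + \left(\frac{74}{-5 - 6} - - \frac{1}{19}\right)\right) = 49 \left(-107 + \left(\frac{74}{-11} + \frac{1}{19}\right)\right) = 49 \left(-107 + \left(74 \left(- \frac{1}{11}\right) + \frac{1}{19}\right)\right) = 49 \left(-107 + \left(- \frac{74}{11} + \frac{1}{19}\right)\right) = 49 \left(-107 - \frac{1395}{209}\right) = 49 \left(- \frac{23758}{209}\right) = - \frac{1164142}{209}$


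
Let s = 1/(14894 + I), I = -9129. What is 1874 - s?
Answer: 10803609/5765 ≈ 1874.0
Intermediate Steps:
s = 1/5765 (s = 1/(14894 - 9129) = 1/5765 ≈ 0.00017346)
1874 - s = 1874 - 1*1/5765 = 1874 - 1/5765 = 10803609/5765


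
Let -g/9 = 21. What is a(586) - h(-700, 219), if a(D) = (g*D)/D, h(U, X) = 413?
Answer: -602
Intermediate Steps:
g = -189 (g = -9*21 = -189)
a(D) = -189 (a(D) = (-189*D)/D = -189)
a(586) - h(-700, 219) = -189 - 1*413 = -189 - 413 = -602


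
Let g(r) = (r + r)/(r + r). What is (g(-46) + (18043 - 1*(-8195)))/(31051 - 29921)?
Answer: 26239/1130 ≈ 23.220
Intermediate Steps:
g(r) = 1 (g(r) = (2*r)/((2*r)) = (2*r)*(1/(2*r)) = 1)
(g(-46) + (18043 - 1*(-8195)))/(31051 - 29921) = (1 + (18043 - 1*(-8195)))/(31051 - 29921) = (1 + (18043 + 8195))/1130 = (1 + 26238)*(1/1130) = 26239*(1/1130) = 26239/1130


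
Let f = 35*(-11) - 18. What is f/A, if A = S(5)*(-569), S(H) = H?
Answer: 403/2845 ≈ 0.14165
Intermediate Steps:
f = -403 (f = -385 - 18 = -403)
A = -2845 (A = 5*(-569) = -2845)
f/A = -403/(-2845) = -403*(-1/2845) = 403/2845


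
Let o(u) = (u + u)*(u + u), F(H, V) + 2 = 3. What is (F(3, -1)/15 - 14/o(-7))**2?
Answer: 1/44100 ≈ 2.2676e-5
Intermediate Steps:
F(H, V) = 1 (F(H, V) = -2 + 3 = 1)
o(u) = 4*u**2 (o(u) = (2*u)*(2*u) = 4*u**2)
(F(3, -1)/15 - 14/o(-7))**2 = (1/15 - 14/(4*(-7)**2))**2 = (1*(1/15) - 14/(4*49))**2 = (1/15 - 14/196)**2 = (1/15 - 14*1/196)**2 = (1/15 - 1/14)**2 = (-1/210)**2 = 1/44100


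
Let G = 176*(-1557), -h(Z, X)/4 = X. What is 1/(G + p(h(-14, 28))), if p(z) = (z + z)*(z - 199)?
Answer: -1/204368 ≈ -4.8931e-6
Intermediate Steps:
h(Z, X) = -4*X
G = -274032
p(z) = 2*z*(-199 + z) (p(z) = (2*z)*(-199 + z) = 2*z*(-199 + z))
1/(G + p(h(-14, 28))) = 1/(-274032 + 2*(-4*28)*(-199 - 4*28)) = 1/(-274032 + 2*(-112)*(-199 - 112)) = 1/(-274032 + 2*(-112)*(-311)) = 1/(-274032 + 69664) = 1/(-204368) = -1/204368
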